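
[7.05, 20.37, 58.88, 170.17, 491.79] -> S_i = 7.05*2.89^i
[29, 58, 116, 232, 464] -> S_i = 29*2^i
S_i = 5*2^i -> [5, 10, 20, 40, 80]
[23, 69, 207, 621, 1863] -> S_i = 23*3^i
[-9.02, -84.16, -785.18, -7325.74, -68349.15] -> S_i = -9.02*9.33^i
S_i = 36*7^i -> [36, 252, 1764, 12348, 86436]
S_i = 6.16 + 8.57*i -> [6.16, 14.73, 23.3, 31.87, 40.44]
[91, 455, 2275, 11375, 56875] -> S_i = 91*5^i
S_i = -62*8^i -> [-62, -496, -3968, -31744, -253952]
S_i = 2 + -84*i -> [2, -82, -166, -250, -334]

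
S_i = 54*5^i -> [54, 270, 1350, 6750, 33750]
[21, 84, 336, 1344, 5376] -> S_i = 21*4^i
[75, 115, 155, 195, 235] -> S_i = 75 + 40*i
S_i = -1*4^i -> [-1, -4, -16, -64, -256]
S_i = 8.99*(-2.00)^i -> [8.99, -17.98, 35.96, -71.92, 143.84]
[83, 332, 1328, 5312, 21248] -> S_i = 83*4^i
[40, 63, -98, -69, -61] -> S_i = Random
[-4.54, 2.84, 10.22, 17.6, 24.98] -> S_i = -4.54 + 7.38*i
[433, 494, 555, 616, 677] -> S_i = 433 + 61*i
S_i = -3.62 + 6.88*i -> [-3.62, 3.26, 10.14, 17.02, 23.9]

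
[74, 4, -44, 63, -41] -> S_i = Random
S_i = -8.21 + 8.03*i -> [-8.21, -0.18, 7.85, 15.88, 23.91]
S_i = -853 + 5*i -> [-853, -848, -843, -838, -833]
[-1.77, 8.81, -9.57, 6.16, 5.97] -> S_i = Random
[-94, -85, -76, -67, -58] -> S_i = -94 + 9*i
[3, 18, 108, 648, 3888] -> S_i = 3*6^i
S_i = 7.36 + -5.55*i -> [7.36, 1.81, -3.74, -9.29, -14.84]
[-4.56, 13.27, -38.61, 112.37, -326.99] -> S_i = -4.56*(-2.91)^i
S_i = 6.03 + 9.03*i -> [6.03, 15.06, 24.09, 33.12, 42.15]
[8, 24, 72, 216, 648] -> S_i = 8*3^i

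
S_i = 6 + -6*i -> [6, 0, -6, -12, -18]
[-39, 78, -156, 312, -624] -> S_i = -39*-2^i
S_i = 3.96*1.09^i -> [3.96, 4.32, 4.7, 5.13, 5.59]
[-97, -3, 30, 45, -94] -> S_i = Random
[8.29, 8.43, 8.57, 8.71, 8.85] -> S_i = 8.29 + 0.14*i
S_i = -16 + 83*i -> [-16, 67, 150, 233, 316]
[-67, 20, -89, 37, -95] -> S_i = Random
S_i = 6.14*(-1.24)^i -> [6.14, -7.61, 9.44, -11.71, 14.52]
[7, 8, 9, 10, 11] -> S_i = 7 + 1*i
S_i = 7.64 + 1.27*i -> [7.64, 8.91, 10.18, 11.45, 12.72]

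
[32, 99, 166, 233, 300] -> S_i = 32 + 67*i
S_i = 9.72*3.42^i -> [9.72, 33.24, 113.69, 388.82, 1329.75]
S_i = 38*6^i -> [38, 228, 1368, 8208, 49248]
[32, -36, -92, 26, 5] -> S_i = Random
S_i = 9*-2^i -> [9, -18, 36, -72, 144]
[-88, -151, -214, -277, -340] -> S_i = -88 + -63*i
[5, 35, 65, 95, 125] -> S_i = 5 + 30*i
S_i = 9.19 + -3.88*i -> [9.19, 5.31, 1.43, -2.45, -6.33]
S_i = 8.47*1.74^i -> [8.47, 14.74, 25.64, 44.62, 77.64]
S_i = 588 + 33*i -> [588, 621, 654, 687, 720]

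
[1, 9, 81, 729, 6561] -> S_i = 1*9^i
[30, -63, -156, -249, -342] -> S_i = 30 + -93*i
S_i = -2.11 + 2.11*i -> [-2.11, 0.0, 2.11, 4.22, 6.33]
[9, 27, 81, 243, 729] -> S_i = 9*3^i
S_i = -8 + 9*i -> [-8, 1, 10, 19, 28]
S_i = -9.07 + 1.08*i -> [-9.07, -7.99, -6.91, -5.83, -4.75]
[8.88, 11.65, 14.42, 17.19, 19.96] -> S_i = 8.88 + 2.77*i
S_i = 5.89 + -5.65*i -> [5.89, 0.24, -5.41, -11.06, -16.71]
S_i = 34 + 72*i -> [34, 106, 178, 250, 322]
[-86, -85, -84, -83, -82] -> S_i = -86 + 1*i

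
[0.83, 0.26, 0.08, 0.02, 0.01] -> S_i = 0.83*0.31^i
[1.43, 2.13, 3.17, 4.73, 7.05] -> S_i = 1.43*1.49^i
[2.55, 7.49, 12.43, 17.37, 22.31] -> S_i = 2.55 + 4.94*i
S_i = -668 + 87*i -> [-668, -581, -494, -407, -320]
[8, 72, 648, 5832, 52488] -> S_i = 8*9^i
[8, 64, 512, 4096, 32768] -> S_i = 8*8^i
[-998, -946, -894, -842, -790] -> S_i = -998 + 52*i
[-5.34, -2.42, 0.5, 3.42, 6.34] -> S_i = -5.34 + 2.92*i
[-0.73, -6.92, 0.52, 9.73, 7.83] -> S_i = Random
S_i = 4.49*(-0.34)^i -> [4.49, -1.53, 0.52, -0.18, 0.06]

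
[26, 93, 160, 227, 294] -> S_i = 26 + 67*i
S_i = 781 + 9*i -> [781, 790, 799, 808, 817]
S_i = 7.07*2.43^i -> [7.07, 17.18, 41.75, 101.45, 246.52]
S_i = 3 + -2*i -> [3, 1, -1, -3, -5]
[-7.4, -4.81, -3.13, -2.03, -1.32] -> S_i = -7.40*0.65^i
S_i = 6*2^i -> [6, 12, 24, 48, 96]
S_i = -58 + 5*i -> [-58, -53, -48, -43, -38]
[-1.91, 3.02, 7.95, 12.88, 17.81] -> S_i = -1.91 + 4.93*i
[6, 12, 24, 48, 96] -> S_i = 6*2^i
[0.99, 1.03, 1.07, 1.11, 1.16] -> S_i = 0.99*1.04^i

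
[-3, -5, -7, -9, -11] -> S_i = -3 + -2*i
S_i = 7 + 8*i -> [7, 15, 23, 31, 39]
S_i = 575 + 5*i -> [575, 580, 585, 590, 595]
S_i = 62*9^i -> [62, 558, 5022, 45198, 406782]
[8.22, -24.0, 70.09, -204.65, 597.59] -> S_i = 8.22*(-2.92)^i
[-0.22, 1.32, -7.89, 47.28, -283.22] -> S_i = -0.22*(-5.99)^i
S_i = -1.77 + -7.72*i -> [-1.77, -9.49, -17.21, -24.93, -32.65]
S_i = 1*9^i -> [1, 9, 81, 729, 6561]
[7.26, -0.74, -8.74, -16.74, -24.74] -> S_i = 7.26 + -8.00*i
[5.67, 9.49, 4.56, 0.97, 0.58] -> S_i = Random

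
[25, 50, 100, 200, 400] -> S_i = 25*2^i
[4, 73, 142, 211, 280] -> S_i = 4 + 69*i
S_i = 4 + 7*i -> [4, 11, 18, 25, 32]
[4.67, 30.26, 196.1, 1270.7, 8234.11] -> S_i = 4.67*6.48^i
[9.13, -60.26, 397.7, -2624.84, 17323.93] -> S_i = 9.13*(-6.60)^i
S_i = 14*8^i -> [14, 112, 896, 7168, 57344]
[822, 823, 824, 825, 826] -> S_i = 822 + 1*i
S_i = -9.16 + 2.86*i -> [-9.16, -6.3, -3.44, -0.58, 2.28]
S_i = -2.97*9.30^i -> [-2.97, -27.62, -256.88, -2388.94, -22217.14]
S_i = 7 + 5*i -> [7, 12, 17, 22, 27]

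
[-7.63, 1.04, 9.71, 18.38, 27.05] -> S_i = -7.63 + 8.67*i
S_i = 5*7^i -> [5, 35, 245, 1715, 12005]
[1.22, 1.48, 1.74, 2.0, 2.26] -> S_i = 1.22 + 0.26*i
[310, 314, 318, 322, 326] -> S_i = 310 + 4*i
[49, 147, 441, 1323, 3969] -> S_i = 49*3^i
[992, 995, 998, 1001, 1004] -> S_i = 992 + 3*i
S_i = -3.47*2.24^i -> [-3.47, -7.77, -17.41, -39.0, -87.36]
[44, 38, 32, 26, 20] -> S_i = 44 + -6*i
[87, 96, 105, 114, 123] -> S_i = 87 + 9*i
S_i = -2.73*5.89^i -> [-2.73, -16.08, -94.71, -557.84, -3285.67]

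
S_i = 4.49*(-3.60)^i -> [4.49, -16.16, 58.19, -209.49, 754.15]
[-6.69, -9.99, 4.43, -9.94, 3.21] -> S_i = Random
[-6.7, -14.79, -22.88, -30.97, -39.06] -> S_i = -6.70 + -8.09*i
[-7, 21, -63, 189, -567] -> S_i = -7*-3^i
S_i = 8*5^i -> [8, 40, 200, 1000, 5000]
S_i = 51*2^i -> [51, 102, 204, 408, 816]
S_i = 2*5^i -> [2, 10, 50, 250, 1250]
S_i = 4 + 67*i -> [4, 71, 138, 205, 272]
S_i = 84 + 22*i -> [84, 106, 128, 150, 172]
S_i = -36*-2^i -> [-36, 72, -144, 288, -576]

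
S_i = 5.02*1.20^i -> [5.02, 6.02, 7.23, 8.67, 10.41]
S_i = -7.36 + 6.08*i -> [-7.36, -1.28, 4.8, 10.88, 16.96]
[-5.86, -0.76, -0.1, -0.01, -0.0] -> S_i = -5.86*0.13^i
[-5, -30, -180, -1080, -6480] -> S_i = -5*6^i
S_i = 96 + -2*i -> [96, 94, 92, 90, 88]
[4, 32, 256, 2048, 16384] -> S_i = 4*8^i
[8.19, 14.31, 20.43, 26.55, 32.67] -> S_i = 8.19 + 6.12*i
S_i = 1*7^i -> [1, 7, 49, 343, 2401]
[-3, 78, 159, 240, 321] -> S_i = -3 + 81*i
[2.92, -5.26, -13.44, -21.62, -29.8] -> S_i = 2.92 + -8.18*i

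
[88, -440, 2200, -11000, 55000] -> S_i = 88*-5^i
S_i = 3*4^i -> [3, 12, 48, 192, 768]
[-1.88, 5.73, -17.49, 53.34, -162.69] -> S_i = -1.88*(-3.05)^i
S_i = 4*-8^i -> [4, -32, 256, -2048, 16384]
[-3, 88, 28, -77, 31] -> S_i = Random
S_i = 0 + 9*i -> [0, 9, 18, 27, 36]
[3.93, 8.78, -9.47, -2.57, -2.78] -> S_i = Random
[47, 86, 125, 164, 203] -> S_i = 47 + 39*i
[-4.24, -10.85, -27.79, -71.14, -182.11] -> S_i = -4.24*2.56^i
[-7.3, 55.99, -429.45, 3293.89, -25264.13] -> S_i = -7.30*(-7.67)^i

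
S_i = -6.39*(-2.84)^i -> [-6.39, 18.15, -51.54, 146.37, -415.69]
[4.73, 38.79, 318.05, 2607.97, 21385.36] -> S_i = 4.73*8.20^i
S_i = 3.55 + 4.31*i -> [3.55, 7.86, 12.17, 16.48, 20.79]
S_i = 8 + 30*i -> [8, 38, 68, 98, 128]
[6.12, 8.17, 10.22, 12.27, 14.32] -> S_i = 6.12 + 2.05*i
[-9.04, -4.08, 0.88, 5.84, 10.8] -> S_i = -9.04 + 4.96*i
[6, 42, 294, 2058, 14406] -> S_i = 6*7^i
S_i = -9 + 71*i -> [-9, 62, 133, 204, 275]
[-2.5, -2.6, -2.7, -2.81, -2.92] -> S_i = -2.50*1.04^i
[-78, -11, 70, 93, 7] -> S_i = Random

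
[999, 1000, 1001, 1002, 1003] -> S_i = 999 + 1*i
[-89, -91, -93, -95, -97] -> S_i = -89 + -2*i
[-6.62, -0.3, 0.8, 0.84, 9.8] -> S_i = Random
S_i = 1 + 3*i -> [1, 4, 7, 10, 13]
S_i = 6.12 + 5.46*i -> [6.12, 11.58, 17.04, 22.5, 27.96]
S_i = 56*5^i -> [56, 280, 1400, 7000, 35000]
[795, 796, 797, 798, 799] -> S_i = 795 + 1*i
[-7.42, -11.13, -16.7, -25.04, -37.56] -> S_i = -7.42*1.50^i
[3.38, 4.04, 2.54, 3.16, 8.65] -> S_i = Random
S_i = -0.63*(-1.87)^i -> [-0.63, 1.18, -2.2, 4.12, -7.7]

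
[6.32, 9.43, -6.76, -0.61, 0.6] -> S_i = Random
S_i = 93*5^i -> [93, 465, 2325, 11625, 58125]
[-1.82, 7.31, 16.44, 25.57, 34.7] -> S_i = -1.82 + 9.13*i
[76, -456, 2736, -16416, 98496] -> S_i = 76*-6^i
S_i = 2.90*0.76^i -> [2.9, 2.2, 1.68, 1.27, 0.97]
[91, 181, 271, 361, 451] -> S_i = 91 + 90*i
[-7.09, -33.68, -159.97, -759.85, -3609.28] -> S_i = -7.09*4.75^i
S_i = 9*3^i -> [9, 27, 81, 243, 729]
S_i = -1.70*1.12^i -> [-1.7, -1.9, -2.13, -2.39, -2.67]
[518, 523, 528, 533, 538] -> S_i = 518 + 5*i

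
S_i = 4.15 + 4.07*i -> [4.15, 8.22, 12.29, 16.36, 20.43]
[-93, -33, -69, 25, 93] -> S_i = Random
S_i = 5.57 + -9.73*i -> [5.57, -4.16, -13.89, -23.62, -33.35]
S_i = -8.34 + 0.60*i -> [-8.34, -7.74, -7.14, -6.54, -5.94]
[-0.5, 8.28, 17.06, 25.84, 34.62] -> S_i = -0.50 + 8.78*i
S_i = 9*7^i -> [9, 63, 441, 3087, 21609]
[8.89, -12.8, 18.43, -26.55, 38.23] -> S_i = 8.89*(-1.44)^i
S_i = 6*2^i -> [6, 12, 24, 48, 96]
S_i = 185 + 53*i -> [185, 238, 291, 344, 397]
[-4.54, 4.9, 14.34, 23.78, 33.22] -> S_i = -4.54 + 9.44*i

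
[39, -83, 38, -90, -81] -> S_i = Random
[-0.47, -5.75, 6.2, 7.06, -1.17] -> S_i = Random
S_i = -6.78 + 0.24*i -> [-6.78, -6.54, -6.3, -6.06, -5.82]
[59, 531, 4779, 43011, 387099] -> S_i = 59*9^i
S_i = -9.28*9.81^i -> [-9.28, -91.04, -893.07, -8761.03, -85945.67]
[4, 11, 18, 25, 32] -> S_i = 4 + 7*i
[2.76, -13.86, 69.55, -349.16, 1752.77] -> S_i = 2.76*(-5.02)^i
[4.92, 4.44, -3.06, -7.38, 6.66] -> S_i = Random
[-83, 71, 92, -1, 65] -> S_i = Random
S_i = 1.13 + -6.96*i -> [1.13, -5.83, -12.79, -19.75, -26.71]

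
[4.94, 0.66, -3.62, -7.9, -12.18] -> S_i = 4.94 + -4.28*i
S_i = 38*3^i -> [38, 114, 342, 1026, 3078]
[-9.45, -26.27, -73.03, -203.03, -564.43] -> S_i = -9.45*2.78^i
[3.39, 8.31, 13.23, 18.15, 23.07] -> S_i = 3.39 + 4.92*i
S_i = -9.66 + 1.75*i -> [-9.66, -7.91, -6.16, -4.41, -2.66]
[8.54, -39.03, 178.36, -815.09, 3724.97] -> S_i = 8.54*(-4.57)^i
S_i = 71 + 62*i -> [71, 133, 195, 257, 319]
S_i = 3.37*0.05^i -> [3.37, 0.17, 0.01, 0.0, 0.0]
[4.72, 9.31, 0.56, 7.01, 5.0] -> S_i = Random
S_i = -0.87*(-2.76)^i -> [-0.87, 2.4, -6.63, 18.29, -50.48]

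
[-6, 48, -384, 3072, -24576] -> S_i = -6*-8^i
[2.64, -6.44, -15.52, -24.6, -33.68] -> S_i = 2.64 + -9.08*i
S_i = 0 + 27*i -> [0, 27, 54, 81, 108]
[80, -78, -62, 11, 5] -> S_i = Random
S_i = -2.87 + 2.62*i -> [-2.87, -0.25, 2.37, 4.99, 7.61]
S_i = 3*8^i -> [3, 24, 192, 1536, 12288]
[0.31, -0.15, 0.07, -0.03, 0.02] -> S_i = 0.31*(-0.48)^i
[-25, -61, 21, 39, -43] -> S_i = Random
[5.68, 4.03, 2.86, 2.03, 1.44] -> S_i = 5.68*0.71^i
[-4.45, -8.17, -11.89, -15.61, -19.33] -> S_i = -4.45 + -3.72*i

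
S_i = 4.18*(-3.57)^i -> [4.18, -14.92, 53.27, -190.19, 678.97]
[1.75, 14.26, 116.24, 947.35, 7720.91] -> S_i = 1.75*8.15^i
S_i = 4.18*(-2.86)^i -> [4.18, -11.95, 34.19, -97.79, 279.67]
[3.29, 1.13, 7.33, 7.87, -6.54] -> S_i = Random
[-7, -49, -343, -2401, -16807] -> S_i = -7*7^i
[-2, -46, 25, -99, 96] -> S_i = Random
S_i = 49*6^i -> [49, 294, 1764, 10584, 63504]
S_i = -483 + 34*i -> [-483, -449, -415, -381, -347]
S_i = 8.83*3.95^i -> [8.83, 34.88, 137.77, 544.19, 2149.56]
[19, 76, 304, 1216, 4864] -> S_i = 19*4^i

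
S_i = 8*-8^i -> [8, -64, 512, -4096, 32768]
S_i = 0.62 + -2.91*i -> [0.62, -2.29, -5.2, -8.11, -11.02]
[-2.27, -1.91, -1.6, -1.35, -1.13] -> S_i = -2.27*0.84^i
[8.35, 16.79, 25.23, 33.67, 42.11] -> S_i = 8.35 + 8.44*i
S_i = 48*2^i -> [48, 96, 192, 384, 768]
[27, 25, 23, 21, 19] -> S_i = 27 + -2*i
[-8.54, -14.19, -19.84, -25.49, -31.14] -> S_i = -8.54 + -5.65*i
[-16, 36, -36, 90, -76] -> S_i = Random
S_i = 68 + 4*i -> [68, 72, 76, 80, 84]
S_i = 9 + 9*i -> [9, 18, 27, 36, 45]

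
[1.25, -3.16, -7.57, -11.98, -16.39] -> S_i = 1.25 + -4.41*i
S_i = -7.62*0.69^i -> [-7.62, -5.26, -3.63, -2.5, -1.73]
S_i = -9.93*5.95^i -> [-9.93, -59.08, -351.55, -2091.7, -12445.64]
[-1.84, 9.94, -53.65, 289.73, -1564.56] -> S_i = -1.84*(-5.40)^i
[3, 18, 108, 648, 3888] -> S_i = 3*6^i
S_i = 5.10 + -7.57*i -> [5.1, -2.47, -10.04, -17.61, -25.18]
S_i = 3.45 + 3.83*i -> [3.45, 7.28, 11.11, 14.94, 18.77]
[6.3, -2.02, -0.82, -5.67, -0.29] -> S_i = Random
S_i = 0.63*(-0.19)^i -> [0.63, -0.12, 0.02, -0.0, 0.0]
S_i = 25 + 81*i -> [25, 106, 187, 268, 349]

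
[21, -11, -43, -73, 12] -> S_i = Random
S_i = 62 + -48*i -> [62, 14, -34, -82, -130]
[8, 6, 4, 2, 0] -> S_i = 8 + -2*i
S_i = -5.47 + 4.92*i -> [-5.47, -0.55, 4.37, 9.29, 14.21]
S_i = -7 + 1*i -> [-7, -6, -5, -4, -3]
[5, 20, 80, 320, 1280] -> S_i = 5*4^i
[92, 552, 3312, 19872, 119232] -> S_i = 92*6^i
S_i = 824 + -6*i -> [824, 818, 812, 806, 800]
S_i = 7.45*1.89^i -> [7.45, 14.08, 26.61, 50.3, 95.06]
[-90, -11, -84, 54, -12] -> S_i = Random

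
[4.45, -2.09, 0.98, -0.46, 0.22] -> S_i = 4.45*(-0.47)^i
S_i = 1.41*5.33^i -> [1.41, 7.52, 40.06, 213.5, 1137.96]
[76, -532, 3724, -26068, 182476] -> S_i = 76*-7^i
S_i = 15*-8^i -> [15, -120, 960, -7680, 61440]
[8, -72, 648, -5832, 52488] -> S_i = 8*-9^i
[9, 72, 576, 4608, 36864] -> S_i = 9*8^i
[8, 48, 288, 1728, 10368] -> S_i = 8*6^i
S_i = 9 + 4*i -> [9, 13, 17, 21, 25]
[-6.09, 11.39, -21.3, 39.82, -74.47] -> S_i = -6.09*(-1.87)^i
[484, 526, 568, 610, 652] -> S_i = 484 + 42*i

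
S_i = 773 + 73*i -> [773, 846, 919, 992, 1065]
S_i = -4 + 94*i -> [-4, 90, 184, 278, 372]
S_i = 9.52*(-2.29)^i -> [9.52, -21.8, 49.92, -114.33, 261.81]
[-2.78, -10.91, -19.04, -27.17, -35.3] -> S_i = -2.78 + -8.13*i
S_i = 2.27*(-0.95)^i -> [2.27, -2.16, 2.05, -1.95, 1.85]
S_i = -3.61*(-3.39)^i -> [-3.61, 12.24, -41.49, 140.64, -476.77]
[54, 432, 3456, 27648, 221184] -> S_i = 54*8^i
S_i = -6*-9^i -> [-6, 54, -486, 4374, -39366]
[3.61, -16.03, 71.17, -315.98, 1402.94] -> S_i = 3.61*(-4.44)^i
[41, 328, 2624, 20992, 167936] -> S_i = 41*8^i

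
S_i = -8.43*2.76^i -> [-8.43, -23.27, -64.22, -177.24, -489.17]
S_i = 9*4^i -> [9, 36, 144, 576, 2304]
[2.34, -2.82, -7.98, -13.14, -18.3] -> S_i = 2.34 + -5.16*i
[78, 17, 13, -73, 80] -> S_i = Random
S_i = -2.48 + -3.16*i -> [-2.48, -5.64, -8.8, -11.96, -15.12]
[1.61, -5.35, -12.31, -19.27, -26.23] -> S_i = 1.61 + -6.96*i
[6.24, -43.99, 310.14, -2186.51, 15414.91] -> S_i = 6.24*(-7.05)^i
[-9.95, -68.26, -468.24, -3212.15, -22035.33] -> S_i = -9.95*6.86^i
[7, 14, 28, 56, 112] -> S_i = 7*2^i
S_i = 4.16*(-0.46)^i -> [4.16, -1.91, 0.88, -0.4, 0.19]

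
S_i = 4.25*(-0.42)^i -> [4.25, -1.78, 0.75, -0.31, 0.13]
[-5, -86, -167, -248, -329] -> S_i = -5 + -81*i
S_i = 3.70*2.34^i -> [3.7, 8.66, 20.26, 47.41, 110.93]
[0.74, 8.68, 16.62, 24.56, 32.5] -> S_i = 0.74 + 7.94*i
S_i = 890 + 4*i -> [890, 894, 898, 902, 906]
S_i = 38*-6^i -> [38, -228, 1368, -8208, 49248]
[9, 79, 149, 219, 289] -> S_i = 9 + 70*i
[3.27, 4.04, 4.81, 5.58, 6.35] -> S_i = 3.27 + 0.77*i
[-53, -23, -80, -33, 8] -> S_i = Random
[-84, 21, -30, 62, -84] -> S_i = Random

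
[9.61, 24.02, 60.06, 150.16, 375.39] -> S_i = 9.61*2.50^i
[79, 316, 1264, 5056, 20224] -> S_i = 79*4^i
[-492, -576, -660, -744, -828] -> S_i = -492 + -84*i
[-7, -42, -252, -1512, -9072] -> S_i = -7*6^i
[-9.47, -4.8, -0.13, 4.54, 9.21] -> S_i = -9.47 + 4.67*i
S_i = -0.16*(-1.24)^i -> [-0.16, 0.2, -0.25, 0.31, -0.38]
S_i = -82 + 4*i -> [-82, -78, -74, -70, -66]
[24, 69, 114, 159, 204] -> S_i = 24 + 45*i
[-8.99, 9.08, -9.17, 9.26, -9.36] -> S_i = -8.99*(-1.01)^i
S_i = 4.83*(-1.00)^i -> [4.83, -4.83, 4.83, -4.83, 4.83]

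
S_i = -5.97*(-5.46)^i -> [-5.97, 32.6, -177.98, 971.74, -5305.73]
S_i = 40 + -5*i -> [40, 35, 30, 25, 20]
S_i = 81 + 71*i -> [81, 152, 223, 294, 365]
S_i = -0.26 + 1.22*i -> [-0.26, 0.96, 2.18, 3.4, 4.62]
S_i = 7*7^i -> [7, 49, 343, 2401, 16807]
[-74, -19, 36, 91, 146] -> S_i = -74 + 55*i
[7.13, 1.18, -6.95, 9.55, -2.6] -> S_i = Random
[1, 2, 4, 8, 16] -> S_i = 1*2^i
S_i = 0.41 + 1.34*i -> [0.41, 1.75, 3.09, 4.43, 5.77]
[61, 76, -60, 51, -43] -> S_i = Random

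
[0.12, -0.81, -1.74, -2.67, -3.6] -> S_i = 0.12 + -0.93*i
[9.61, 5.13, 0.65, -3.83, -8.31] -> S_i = 9.61 + -4.48*i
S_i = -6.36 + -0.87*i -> [-6.36, -7.23, -8.1, -8.97, -9.84]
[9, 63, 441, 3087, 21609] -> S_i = 9*7^i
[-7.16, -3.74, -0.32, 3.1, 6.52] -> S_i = -7.16 + 3.42*i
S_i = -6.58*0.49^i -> [-6.58, -3.22, -1.58, -0.77, -0.38]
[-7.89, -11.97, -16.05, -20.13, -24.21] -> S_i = -7.89 + -4.08*i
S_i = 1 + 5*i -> [1, 6, 11, 16, 21]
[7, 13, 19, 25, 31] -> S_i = 7 + 6*i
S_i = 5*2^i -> [5, 10, 20, 40, 80]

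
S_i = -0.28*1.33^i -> [-0.28, -0.37, -0.5, -0.66, -0.88]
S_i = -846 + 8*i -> [-846, -838, -830, -822, -814]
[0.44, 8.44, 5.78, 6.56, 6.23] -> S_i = Random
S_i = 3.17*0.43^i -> [3.17, 1.36, 0.59, 0.25, 0.11]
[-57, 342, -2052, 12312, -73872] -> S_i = -57*-6^i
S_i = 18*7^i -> [18, 126, 882, 6174, 43218]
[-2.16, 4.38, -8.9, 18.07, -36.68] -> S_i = -2.16*(-2.03)^i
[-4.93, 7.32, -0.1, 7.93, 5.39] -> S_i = Random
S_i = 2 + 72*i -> [2, 74, 146, 218, 290]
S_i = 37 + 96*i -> [37, 133, 229, 325, 421]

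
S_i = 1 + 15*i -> [1, 16, 31, 46, 61]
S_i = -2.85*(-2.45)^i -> [-2.85, 6.98, -17.11, 41.91, -102.69]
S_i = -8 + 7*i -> [-8, -1, 6, 13, 20]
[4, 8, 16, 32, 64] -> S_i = 4*2^i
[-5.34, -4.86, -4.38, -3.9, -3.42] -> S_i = -5.34 + 0.48*i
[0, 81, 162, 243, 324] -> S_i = 0 + 81*i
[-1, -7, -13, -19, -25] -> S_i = -1 + -6*i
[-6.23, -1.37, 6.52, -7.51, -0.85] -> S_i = Random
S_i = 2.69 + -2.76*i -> [2.69, -0.07, -2.83, -5.59, -8.35]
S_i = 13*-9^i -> [13, -117, 1053, -9477, 85293]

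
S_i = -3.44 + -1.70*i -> [-3.44, -5.14, -6.84, -8.54, -10.24]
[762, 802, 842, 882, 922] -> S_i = 762 + 40*i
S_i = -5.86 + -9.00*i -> [-5.86, -14.86, -23.86, -32.86, -41.86]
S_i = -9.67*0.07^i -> [-9.67, -0.68, -0.05, -0.0, -0.0]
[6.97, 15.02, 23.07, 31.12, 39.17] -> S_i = 6.97 + 8.05*i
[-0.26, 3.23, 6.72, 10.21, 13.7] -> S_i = -0.26 + 3.49*i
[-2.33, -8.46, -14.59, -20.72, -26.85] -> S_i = -2.33 + -6.13*i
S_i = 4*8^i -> [4, 32, 256, 2048, 16384]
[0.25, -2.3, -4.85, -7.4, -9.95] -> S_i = 0.25 + -2.55*i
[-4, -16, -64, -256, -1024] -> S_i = -4*4^i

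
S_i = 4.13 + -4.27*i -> [4.13, -0.14, -4.41, -8.68, -12.95]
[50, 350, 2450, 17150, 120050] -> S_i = 50*7^i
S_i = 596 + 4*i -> [596, 600, 604, 608, 612]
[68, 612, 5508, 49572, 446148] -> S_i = 68*9^i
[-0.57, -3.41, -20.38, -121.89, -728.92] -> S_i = -0.57*5.98^i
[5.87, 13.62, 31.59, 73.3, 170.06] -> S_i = 5.87*2.32^i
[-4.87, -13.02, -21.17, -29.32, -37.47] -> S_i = -4.87 + -8.15*i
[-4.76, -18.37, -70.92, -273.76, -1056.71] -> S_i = -4.76*3.86^i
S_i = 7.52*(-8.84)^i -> [7.52, -66.48, 587.65, -5194.87, 45922.65]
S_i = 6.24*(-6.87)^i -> [6.24, -42.87, 294.51, -2023.27, 13899.9]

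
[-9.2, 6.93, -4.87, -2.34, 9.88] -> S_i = Random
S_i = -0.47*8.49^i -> [-0.47, -3.99, -33.88, -287.62, -2441.9]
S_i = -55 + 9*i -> [-55, -46, -37, -28, -19]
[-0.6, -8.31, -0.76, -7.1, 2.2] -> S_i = Random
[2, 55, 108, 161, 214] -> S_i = 2 + 53*i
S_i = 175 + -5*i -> [175, 170, 165, 160, 155]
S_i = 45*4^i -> [45, 180, 720, 2880, 11520]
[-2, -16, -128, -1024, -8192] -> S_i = -2*8^i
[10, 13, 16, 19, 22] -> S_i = 10 + 3*i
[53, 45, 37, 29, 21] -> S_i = 53 + -8*i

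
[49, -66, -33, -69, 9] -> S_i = Random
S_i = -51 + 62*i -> [-51, 11, 73, 135, 197]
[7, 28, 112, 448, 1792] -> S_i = 7*4^i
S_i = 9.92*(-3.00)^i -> [9.92, -29.76, 89.28, -267.84, 803.52]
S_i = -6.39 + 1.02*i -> [-6.39, -5.37, -4.35, -3.33, -2.31]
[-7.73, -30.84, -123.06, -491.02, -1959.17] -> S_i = -7.73*3.99^i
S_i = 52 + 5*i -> [52, 57, 62, 67, 72]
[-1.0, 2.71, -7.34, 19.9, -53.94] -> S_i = -1.00*(-2.71)^i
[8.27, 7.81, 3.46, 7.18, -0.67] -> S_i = Random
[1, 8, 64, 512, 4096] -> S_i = 1*8^i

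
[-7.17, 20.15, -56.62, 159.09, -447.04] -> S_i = -7.17*(-2.81)^i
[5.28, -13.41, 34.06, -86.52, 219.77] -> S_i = 5.28*(-2.54)^i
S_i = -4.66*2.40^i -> [-4.66, -11.18, -26.84, -64.42, -154.61]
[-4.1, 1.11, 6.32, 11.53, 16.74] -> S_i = -4.10 + 5.21*i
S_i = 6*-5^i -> [6, -30, 150, -750, 3750]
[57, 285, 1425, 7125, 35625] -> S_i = 57*5^i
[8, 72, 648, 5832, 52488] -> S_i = 8*9^i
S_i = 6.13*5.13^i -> [6.13, 31.45, 161.32, 827.58, 4245.51]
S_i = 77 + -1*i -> [77, 76, 75, 74, 73]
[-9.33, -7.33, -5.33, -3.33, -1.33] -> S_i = -9.33 + 2.00*i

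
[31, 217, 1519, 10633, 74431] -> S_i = 31*7^i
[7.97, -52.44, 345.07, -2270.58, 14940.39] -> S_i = 7.97*(-6.58)^i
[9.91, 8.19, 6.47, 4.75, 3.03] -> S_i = 9.91 + -1.72*i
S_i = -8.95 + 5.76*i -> [-8.95, -3.19, 2.57, 8.33, 14.09]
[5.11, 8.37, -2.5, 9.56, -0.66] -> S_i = Random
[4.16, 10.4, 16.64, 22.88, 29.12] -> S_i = 4.16 + 6.24*i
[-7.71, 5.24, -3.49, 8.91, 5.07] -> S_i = Random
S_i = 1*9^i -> [1, 9, 81, 729, 6561]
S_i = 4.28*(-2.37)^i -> [4.28, -10.14, 24.04, -56.98, 135.03]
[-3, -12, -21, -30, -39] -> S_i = -3 + -9*i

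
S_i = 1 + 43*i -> [1, 44, 87, 130, 173]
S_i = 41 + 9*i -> [41, 50, 59, 68, 77]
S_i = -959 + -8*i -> [-959, -967, -975, -983, -991]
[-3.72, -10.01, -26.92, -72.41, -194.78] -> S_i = -3.72*2.69^i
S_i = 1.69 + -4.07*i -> [1.69, -2.38, -6.45, -10.52, -14.59]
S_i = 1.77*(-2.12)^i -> [1.77, -3.75, 7.96, -16.86, 35.75]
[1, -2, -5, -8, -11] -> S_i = 1 + -3*i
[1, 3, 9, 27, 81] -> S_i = 1*3^i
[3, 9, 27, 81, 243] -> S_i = 3*3^i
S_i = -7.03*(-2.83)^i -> [-7.03, 19.89, -56.3, 159.34, -450.92]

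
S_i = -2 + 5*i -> [-2, 3, 8, 13, 18]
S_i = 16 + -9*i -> [16, 7, -2, -11, -20]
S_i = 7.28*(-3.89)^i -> [7.28, -28.32, 110.16, -428.53, 1666.98]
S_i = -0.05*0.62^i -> [-0.05, -0.03, -0.02, -0.01, -0.01]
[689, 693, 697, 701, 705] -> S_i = 689 + 4*i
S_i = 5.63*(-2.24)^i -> [5.63, -12.61, 28.25, -63.28, 141.74]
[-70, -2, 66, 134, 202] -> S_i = -70 + 68*i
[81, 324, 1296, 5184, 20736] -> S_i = 81*4^i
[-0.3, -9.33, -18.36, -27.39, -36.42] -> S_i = -0.30 + -9.03*i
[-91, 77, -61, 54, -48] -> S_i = Random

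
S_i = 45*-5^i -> [45, -225, 1125, -5625, 28125]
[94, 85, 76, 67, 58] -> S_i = 94 + -9*i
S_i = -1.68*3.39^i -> [-1.68, -5.7, -19.31, -65.45, -221.87]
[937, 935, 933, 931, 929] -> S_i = 937 + -2*i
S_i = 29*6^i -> [29, 174, 1044, 6264, 37584]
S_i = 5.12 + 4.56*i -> [5.12, 9.68, 14.24, 18.8, 23.36]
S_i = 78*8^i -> [78, 624, 4992, 39936, 319488]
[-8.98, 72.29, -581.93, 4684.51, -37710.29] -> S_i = -8.98*(-8.05)^i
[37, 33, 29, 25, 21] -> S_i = 37 + -4*i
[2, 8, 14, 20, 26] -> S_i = 2 + 6*i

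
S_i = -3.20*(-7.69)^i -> [-3.2, 24.61, -189.24, 1455.22, -11190.65]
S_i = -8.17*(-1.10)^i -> [-8.17, 8.99, -9.89, 10.87, -11.96]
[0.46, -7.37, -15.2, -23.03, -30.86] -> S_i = 0.46 + -7.83*i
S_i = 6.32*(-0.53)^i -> [6.32, -3.35, 1.78, -0.94, 0.5]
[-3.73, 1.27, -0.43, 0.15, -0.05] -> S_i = -3.73*(-0.34)^i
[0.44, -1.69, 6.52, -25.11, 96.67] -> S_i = 0.44*(-3.85)^i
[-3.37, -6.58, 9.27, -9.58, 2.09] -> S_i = Random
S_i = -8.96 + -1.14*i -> [-8.96, -10.1, -11.24, -12.38, -13.52]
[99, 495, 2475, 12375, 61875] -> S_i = 99*5^i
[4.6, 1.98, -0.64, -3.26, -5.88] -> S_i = 4.60 + -2.62*i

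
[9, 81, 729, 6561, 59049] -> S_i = 9*9^i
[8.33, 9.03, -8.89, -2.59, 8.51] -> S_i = Random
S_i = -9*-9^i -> [-9, 81, -729, 6561, -59049]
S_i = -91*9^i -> [-91, -819, -7371, -66339, -597051]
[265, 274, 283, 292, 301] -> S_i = 265 + 9*i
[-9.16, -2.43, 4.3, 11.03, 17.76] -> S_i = -9.16 + 6.73*i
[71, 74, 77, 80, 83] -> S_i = 71 + 3*i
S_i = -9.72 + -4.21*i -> [-9.72, -13.93, -18.14, -22.35, -26.56]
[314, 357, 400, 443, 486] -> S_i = 314 + 43*i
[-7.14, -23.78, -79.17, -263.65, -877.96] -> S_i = -7.14*3.33^i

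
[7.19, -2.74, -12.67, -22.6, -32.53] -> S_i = 7.19 + -9.93*i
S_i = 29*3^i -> [29, 87, 261, 783, 2349]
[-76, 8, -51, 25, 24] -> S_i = Random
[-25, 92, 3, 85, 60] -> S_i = Random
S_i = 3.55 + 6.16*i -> [3.55, 9.71, 15.87, 22.03, 28.19]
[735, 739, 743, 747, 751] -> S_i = 735 + 4*i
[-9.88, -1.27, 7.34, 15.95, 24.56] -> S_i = -9.88 + 8.61*i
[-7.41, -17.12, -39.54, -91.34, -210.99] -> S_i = -7.41*2.31^i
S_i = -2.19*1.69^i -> [-2.19, -3.7, -6.25, -10.57, -17.86]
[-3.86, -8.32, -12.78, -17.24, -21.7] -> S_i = -3.86 + -4.46*i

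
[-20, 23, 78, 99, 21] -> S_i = Random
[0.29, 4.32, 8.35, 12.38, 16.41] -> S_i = 0.29 + 4.03*i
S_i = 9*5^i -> [9, 45, 225, 1125, 5625]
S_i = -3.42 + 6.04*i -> [-3.42, 2.62, 8.66, 14.7, 20.74]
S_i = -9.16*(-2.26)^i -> [-9.16, 20.7, -46.79, 105.74, -238.96]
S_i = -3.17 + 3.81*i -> [-3.17, 0.64, 4.45, 8.26, 12.07]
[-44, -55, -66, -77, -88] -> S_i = -44 + -11*i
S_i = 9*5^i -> [9, 45, 225, 1125, 5625]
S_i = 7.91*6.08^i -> [7.91, 48.09, 292.4, 1777.82, 10809.13]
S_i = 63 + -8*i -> [63, 55, 47, 39, 31]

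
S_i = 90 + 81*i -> [90, 171, 252, 333, 414]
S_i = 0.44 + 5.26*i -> [0.44, 5.7, 10.96, 16.22, 21.48]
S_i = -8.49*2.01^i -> [-8.49, -17.06, -34.3, -68.94, -138.58]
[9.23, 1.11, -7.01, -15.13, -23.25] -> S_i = 9.23 + -8.12*i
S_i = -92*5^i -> [-92, -460, -2300, -11500, -57500]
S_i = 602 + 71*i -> [602, 673, 744, 815, 886]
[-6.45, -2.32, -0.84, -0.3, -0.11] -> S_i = -6.45*0.36^i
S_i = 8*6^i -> [8, 48, 288, 1728, 10368]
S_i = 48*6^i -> [48, 288, 1728, 10368, 62208]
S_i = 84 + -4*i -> [84, 80, 76, 72, 68]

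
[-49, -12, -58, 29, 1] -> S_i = Random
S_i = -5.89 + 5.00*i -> [-5.89, -0.89, 4.11, 9.11, 14.11]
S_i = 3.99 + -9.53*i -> [3.99, -5.54, -15.07, -24.6, -34.13]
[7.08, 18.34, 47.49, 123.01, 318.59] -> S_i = 7.08*2.59^i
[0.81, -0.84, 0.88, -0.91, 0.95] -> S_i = 0.81*(-1.04)^i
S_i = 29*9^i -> [29, 261, 2349, 21141, 190269]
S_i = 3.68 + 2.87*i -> [3.68, 6.55, 9.42, 12.29, 15.16]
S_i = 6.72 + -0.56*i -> [6.72, 6.16, 5.6, 5.04, 4.48]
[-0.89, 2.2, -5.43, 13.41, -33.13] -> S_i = -0.89*(-2.47)^i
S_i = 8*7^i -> [8, 56, 392, 2744, 19208]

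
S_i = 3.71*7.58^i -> [3.71, 28.12, 213.16, 1615.78, 12247.59]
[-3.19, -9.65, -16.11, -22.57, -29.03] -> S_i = -3.19 + -6.46*i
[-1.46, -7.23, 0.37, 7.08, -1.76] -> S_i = Random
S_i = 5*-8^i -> [5, -40, 320, -2560, 20480]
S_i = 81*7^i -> [81, 567, 3969, 27783, 194481]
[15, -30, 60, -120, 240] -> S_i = 15*-2^i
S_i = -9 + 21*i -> [-9, 12, 33, 54, 75]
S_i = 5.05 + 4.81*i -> [5.05, 9.86, 14.67, 19.48, 24.29]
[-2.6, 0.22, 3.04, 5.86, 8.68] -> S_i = -2.60 + 2.82*i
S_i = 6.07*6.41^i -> [6.07, 38.91, 249.4, 1598.68, 10247.57]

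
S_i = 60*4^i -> [60, 240, 960, 3840, 15360]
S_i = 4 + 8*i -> [4, 12, 20, 28, 36]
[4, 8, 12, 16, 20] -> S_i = 4 + 4*i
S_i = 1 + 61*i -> [1, 62, 123, 184, 245]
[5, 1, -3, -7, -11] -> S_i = 5 + -4*i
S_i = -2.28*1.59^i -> [-2.28, -3.63, -5.76, -9.16, -14.57]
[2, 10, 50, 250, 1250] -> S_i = 2*5^i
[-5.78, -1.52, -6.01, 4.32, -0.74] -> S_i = Random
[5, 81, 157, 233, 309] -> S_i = 5 + 76*i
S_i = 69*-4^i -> [69, -276, 1104, -4416, 17664]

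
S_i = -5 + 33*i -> [-5, 28, 61, 94, 127]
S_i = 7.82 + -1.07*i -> [7.82, 6.75, 5.68, 4.61, 3.54]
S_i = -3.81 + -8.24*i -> [-3.81, -12.05, -20.29, -28.53, -36.77]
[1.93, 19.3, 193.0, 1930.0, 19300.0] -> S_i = 1.93*10.00^i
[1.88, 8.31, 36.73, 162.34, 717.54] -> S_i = 1.88*4.42^i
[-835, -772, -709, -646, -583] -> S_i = -835 + 63*i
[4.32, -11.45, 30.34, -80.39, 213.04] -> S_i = 4.32*(-2.65)^i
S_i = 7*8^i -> [7, 56, 448, 3584, 28672]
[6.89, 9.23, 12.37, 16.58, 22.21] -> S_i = 6.89*1.34^i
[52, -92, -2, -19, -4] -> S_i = Random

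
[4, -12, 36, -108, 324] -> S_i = 4*-3^i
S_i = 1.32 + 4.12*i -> [1.32, 5.44, 9.56, 13.68, 17.8]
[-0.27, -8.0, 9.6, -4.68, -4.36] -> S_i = Random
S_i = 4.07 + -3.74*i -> [4.07, 0.33, -3.41, -7.15, -10.89]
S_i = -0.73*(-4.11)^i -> [-0.73, 3.0, -12.33, 50.68, -208.3]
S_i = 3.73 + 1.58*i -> [3.73, 5.31, 6.89, 8.47, 10.05]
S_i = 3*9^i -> [3, 27, 243, 2187, 19683]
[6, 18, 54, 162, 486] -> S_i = 6*3^i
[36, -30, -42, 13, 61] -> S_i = Random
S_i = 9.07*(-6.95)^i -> [9.07, -63.04, 438.1, -3044.82, 21161.5]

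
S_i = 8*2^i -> [8, 16, 32, 64, 128]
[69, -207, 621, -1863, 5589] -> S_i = 69*-3^i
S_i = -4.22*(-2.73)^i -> [-4.22, 11.52, -31.45, 85.86, -234.4]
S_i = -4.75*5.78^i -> [-4.75, -27.46, -158.69, -917.23, -5301.58]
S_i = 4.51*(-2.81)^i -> [4.51, -12.67, 35.61, -100.07, 281.19]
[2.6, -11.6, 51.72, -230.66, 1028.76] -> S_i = 2.60*(-4.46)^i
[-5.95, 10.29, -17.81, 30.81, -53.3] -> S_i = -5.95*(-1.73)^i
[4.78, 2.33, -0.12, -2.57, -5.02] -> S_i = 4.78 + -2.45*i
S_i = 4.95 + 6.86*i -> [4.95, 11.81, 18.67, 25.53, 32.39]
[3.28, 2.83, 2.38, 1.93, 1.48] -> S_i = 3.28 + -0.45*i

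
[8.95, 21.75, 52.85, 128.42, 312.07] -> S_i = 8.95*2.43^i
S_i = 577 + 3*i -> [577, 580, 583, 586, 589]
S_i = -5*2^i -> [-5, -10, -20, -40, -80]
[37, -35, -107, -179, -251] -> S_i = 37 + -72*i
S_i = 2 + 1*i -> [2, 3, 4, 5, 6]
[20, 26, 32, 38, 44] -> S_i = 20 + 6*i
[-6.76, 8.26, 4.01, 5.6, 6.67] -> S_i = Random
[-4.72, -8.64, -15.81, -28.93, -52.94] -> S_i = -4.72*1.83^i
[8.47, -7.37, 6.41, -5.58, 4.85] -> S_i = 8.47*(-0.87)^i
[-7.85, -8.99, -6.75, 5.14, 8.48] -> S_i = Random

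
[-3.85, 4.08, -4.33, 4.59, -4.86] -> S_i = -3.85*(-1.06)^i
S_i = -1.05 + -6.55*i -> [-1.05, -7.6, -14.15, -20.7, -27.25]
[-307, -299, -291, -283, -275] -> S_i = -307 + 8*i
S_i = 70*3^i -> [70, 210, 630, 1890, 5670]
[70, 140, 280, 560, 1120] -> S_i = 70*2^i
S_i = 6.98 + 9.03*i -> [6.98, 16.01, 25.04, 34.07, 43.1]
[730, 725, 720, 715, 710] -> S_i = 730 + -5*i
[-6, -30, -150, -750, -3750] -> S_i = -6*5^i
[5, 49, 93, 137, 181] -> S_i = 5 + 44*i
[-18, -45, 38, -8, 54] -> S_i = Random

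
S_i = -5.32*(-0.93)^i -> [-5.32, 4.95, -4.6, 4.28, -3.98]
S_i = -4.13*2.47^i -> [-4.13, -10.2, -25.2, -62.24, -153.72]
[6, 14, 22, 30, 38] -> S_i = 6 + 8*i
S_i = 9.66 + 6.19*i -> [9.66, 15.85, 22.04, 28.23, 34.42]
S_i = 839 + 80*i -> [839, 919, 999, 1079, 1159]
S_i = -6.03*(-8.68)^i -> [-6.03, 52.34, -454.31, 3943.45, -34229.16]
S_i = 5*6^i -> [5, 30, 180, 1080, 6480]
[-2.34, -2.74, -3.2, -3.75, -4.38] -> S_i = -2.34*1.17^i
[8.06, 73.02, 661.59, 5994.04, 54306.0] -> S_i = 8.06*9.06^i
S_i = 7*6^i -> [7, 42, 252, 1512, 9072]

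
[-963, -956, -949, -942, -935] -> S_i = -963 + 7*i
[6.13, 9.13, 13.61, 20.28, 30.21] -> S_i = 6.13*1.49^i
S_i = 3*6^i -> [3, 18, 108, 648, 3888]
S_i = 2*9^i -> [2, 18, 162, 1458, 13122]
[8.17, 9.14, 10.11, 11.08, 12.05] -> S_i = 8.17 + 0.97*i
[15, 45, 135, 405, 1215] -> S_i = 15*3^i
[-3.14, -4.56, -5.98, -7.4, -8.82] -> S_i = -3.14 + -1.42*i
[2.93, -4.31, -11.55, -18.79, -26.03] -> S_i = 2.93 + -7.24*i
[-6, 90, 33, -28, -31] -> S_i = Random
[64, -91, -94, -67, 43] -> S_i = Random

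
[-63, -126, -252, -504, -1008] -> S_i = -63*2^i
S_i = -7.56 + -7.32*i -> [-7.56, -14.88, -22.2, -29.52, -36.84]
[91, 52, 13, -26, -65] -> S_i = 91 + -39*i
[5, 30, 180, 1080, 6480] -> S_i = 5*6^i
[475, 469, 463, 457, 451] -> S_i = 475 + -6*i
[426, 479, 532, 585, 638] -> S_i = 426 + 53*i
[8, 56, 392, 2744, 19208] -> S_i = 8*7^i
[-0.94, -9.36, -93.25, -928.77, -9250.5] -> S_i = -0.94*9.96^i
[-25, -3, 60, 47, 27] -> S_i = Random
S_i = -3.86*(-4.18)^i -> [-3.86, 16.13, -67.44, 281.91, -1178.4]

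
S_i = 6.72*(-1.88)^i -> [6.72, -12.63, 23.75, -44.65, 83.95]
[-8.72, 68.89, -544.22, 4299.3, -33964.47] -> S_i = -8.72*(-7.90)^i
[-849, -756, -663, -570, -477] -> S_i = -849 + 93*i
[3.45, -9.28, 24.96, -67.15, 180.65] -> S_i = 3.45*(-2.69)^i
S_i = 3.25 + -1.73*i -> [3.25, 1.52, -0.21, -1.94, -3.67]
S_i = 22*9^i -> [22, 198, 1782, 16038, 144342]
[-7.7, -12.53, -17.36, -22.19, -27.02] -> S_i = -7.70 + -4.83*i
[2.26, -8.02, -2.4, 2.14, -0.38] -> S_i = Random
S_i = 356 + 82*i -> [356, 438, 520, 602, 684]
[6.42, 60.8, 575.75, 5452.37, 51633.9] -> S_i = 6.42*9.47^i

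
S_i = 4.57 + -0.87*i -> [4.57, 3.7, 2.83, 1.96, 1.09]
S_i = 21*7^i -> [21, 147, 1029, 7203, 50421]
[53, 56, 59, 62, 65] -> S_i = 53 + 3*i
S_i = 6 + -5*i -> [6, 1, -4, -9, -14]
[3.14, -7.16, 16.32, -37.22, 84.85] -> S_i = 3.14*(-2.28)^i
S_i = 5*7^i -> [5, 35, 245, 1715, 12005]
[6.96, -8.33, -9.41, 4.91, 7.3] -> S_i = Random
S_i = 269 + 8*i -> [269, 277, 285, 293, 301]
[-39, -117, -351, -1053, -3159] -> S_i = -39*3^i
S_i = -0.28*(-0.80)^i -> [-0.28, 0.22, -0.18, 0.14, -0.11]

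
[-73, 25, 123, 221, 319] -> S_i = -73 + 98*i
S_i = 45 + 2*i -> [45, 47, 49, 51, 53]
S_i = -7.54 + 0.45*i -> [-7.54, -7.09, -6.64, -6.19, -5.74]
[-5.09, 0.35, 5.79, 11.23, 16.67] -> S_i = -5.09 + 5.44*i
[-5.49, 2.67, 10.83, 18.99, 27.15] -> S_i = -5.49 + 8.16*i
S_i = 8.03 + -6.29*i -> [8.03, 1.74, -4.55, -10.84, -17.13]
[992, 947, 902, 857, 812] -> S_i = 992 + -45*i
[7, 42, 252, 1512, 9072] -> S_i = 7*6^i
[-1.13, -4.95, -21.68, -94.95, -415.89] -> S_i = -1.13*4.38^i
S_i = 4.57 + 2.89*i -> [4.57, 7.46, 10.35, 13.24, 16.13]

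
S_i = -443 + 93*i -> [-443, -350, -257, -164, -71]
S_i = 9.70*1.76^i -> [9.7, 17.07, 30.05, 52.88, 93.07]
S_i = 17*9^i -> [17, 153, 1377, 12393, 111537]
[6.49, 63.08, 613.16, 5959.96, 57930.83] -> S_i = 6.49*9.72^i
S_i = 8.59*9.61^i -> [8.59, 82.55, 793.3, 7623.66, 73263.34]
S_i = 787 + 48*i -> [787, 835, 883, 931, 979]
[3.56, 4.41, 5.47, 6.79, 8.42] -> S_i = 3.56*1.24^i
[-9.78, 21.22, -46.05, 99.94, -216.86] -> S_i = -9.78*(-2.17)^i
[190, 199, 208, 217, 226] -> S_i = 190 + 9*i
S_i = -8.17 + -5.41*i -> [-8.17, -13.58, -18.99, -24.4, -29.81]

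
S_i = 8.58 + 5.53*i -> [8.58, 14.11, 19.64, 25.17, 30.7]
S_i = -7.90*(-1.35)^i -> [-7.9, 10.66, -14.4, 19.44, -26.24]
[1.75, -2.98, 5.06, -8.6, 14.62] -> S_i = 1.75*(-1.70)^i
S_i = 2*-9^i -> [2, -18, 162, -1458, 13122]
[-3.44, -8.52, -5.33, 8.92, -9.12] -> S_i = Random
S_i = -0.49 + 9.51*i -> [-0.49, 9.02, 18.53, 28.04, 37.55]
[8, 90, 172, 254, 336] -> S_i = 8 + 82*i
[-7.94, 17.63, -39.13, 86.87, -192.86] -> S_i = -7.94*(-2.22)^i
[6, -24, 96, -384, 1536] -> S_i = 6*-4^i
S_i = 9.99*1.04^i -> [9.99, 10.39, 10.81, 11.24, 11.69]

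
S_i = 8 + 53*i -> [8, 61, 114, 167, 220]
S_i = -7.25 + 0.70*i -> [-7.25, -6.55, -5.85, -5.15, -4.45]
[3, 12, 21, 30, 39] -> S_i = 3 + 9*i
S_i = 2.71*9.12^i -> [2.71, 24.72, 225.4, 2055.67, 18747.73]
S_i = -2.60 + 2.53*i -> [-2.6, -0.07, 2.46, 4.99, 7.52]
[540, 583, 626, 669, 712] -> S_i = 540 + 43*i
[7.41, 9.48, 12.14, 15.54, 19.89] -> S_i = 7.41*1.28^i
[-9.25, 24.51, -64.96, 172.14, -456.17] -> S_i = -9.25*(-2.65)^i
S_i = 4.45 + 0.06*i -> [4.45, 4.51, 4.57, 4.63, 4.69]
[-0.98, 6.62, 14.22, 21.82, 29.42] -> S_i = -0.98 + 7.60*i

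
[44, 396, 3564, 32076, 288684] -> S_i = 44*9^i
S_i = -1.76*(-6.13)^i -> [-1.76, 10.79, -66.14, 405.41, -2485.16]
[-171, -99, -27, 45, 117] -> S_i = -171 + 72*i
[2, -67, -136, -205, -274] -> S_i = 2 + -69*i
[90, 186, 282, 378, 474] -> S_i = 90 + 96*i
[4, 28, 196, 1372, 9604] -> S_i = 4*7^i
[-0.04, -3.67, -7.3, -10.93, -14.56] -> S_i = -0.04 + -3.63*i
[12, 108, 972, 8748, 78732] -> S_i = 12*9^i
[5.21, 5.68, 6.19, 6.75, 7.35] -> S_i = 5.21*1.09^i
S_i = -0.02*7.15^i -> [-0.02, -0.14, -1.02, -7.31, -52.27]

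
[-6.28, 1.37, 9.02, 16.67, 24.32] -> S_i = -6.28 + 7.65*i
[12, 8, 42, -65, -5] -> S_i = Random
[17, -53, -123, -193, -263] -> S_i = 17 + -70*i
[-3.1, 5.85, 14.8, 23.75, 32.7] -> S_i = -3.10 + 8.95*i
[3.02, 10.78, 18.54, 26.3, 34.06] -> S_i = 3.02 + 7.76*i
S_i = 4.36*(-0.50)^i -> [4.36, -2.18, 1.09, -0.55, 0.27]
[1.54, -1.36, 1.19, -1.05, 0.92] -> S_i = 1.54*(-0.88)^i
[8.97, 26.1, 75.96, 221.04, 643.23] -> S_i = 8.97*2.91^i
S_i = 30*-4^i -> [30, -120, 480, -1920, 7680]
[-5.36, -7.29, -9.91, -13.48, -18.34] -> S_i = -5.36*1.36^i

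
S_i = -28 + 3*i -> [-28, -25, -22, -19, -16]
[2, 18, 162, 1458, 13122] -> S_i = 2*9^i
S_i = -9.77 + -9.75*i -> [-9.77, -19.52, -29.27, -39.02, -48.77]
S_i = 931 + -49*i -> [931, 882, 833, 784, 735]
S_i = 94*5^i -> [94, 470, 2350, 11750, 58750]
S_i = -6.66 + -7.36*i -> [-6.66, -14.02, -21.38, -28.74, -36.1]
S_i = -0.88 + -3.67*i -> [-0.88, -4.55, -8.22, -11.89, -15.56]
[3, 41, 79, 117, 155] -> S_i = 3 + 38*i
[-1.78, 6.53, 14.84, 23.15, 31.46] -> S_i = -1.78 + 8.31*i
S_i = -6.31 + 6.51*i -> [-6.31, 0.2, 6.71, 13.22, 19.73]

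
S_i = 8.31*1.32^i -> [8.31, 10.97, 14.48, 19.11, 25.23]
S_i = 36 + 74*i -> [36, 110, 184, 258, 332]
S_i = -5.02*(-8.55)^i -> [-5.02, 42.92, -366.97, 3137.63, -26826.76]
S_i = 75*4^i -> [75, 300, 1200, 4800, 19200]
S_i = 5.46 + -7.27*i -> [5.46, -1.81, -9.08, -16.35, -23.62]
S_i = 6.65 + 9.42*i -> [6.65, 16.07, 25.49, 34.91, 44.33]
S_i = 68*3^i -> [68, 204, 612, 1836, 5508]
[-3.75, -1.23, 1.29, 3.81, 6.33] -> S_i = -3.75 + 2.52*i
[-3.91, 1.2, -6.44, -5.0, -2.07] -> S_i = Random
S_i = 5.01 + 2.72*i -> [5.01, 7.73, 10.45, 13.17, 15.89]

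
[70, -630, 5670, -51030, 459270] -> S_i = 70*-9^i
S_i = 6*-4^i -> [6, -24, 96, -384, 1536]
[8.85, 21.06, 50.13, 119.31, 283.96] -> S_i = 8.85*2.38^i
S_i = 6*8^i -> [6, 48, 384, 3072, 24576]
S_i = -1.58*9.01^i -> [-1.58, -14.24, -128.26, -1155.66, -10412.53]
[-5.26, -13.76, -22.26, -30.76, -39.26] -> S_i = -5.26 + -8.50*i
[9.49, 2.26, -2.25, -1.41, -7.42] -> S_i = Random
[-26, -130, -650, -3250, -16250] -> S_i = -26*5^i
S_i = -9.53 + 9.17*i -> [-9.53, -0.36, 8.81, 17.98, 27.15]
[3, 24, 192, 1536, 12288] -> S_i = 3*8^i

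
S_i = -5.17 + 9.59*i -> [-5.17, 4.42, 14.01, 23.6, 33.19]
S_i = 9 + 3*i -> [9, 12, 15, 18, 21]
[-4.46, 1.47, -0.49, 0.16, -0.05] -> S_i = -4.46*(-0.33)^i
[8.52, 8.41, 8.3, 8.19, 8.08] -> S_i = 8.52 + -0.11*i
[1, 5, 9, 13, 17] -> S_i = 1 + 4*i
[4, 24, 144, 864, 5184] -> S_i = 4*6^i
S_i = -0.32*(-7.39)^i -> [-0.32, 2.36, -17.48, 129.15, -954.39]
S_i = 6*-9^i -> [6, -54, 486, -4374, 39366]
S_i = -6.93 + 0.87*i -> [-6.93, -6.06, -5.19, -4.32, -3.45]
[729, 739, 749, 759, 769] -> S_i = 729 + 10*i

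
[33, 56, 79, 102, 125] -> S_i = 33 + 23*i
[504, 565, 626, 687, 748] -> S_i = 504 + 61*i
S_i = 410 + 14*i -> [410, 424, 438, 452, 466]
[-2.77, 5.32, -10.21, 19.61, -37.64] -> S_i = -2.77*(-1.92)^i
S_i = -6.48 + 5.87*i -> [-6.48, -0.61, 5.26, 11.13, 17.0]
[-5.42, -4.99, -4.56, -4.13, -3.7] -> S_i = -5.42 + 0.43*i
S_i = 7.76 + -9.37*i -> [7.76, -1.61, -10.98, -20.35, -29.72]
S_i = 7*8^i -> [7, 56, 448, 3584, 28672]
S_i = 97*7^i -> [97, 679, 4753, 33271, 232897]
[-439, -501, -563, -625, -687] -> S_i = -439 + -62*i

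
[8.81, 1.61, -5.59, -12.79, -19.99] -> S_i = 8.81 + -7.20*i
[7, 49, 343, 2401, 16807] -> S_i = 7*7^i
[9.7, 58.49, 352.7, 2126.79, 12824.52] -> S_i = 9.70*6.03^i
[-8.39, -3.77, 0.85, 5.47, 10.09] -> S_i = -8.39 + 4.62*i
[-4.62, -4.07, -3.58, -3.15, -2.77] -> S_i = -4.62*0.88^i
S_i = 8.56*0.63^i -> [8.56, 5.39, 3.4, 2.14, 1.35]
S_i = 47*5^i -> [47, 235, 1175, 5875, 29375]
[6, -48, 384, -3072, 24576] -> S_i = 6*-8^i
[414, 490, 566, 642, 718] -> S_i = 414 + 76*i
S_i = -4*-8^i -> [-4, 32, -256, 2048, -16384]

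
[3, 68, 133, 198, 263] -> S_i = 3 + 65*i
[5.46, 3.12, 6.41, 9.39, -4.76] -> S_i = Random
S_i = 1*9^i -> [1, 9, 81, 729, 6561]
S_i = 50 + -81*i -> [50, -31, -112, -193, -274]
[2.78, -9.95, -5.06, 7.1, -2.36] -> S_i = Random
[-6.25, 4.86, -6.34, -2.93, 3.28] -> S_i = Random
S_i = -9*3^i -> [-9, -27, -81, -243, -729]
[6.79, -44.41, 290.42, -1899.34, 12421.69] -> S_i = 6.79*(-6.54)^i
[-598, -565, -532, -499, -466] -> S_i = -598 + 33*i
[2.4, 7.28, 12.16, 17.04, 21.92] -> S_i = 2.40 + 4.88*i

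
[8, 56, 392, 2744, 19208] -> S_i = 8*7^i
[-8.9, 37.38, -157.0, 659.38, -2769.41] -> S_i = -8.90*(-4.20)^i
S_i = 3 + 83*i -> [3, 86, 169, 252, 335]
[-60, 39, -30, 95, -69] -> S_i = Random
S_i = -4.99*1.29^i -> [-4.99, -6.44, -8.3, -10.71, -13.82]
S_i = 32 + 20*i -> [32, 52, 72, 92, 112]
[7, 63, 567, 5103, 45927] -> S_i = 7*9^i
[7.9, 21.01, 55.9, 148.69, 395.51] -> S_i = 7.90*2.66^i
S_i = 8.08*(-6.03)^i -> [8.08, -48.72, 293.8, -1771.59, 10682.69]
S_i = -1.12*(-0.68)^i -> [-1.12, 0.76, -0.52, 0.35, -0.24]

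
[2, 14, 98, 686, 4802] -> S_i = 2*7^i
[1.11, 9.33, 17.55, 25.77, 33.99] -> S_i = 1.11 + 8.22*i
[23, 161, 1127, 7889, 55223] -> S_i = 23*7^i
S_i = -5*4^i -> [-5, -20, -80, -320, -1280]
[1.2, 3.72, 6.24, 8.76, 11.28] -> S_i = 1.20 + 2.52*i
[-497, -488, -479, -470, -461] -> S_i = -497 + 9*i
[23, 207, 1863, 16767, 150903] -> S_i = 23*9^i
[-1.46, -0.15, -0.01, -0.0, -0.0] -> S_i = -1.46*0.10^i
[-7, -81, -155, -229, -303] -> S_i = -7 + -74*i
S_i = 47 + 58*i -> [47, 105, 163, 221, 279]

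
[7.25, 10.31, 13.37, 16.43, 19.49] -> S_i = 7.25 + 3.06*i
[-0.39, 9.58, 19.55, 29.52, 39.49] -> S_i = -0.39 + 9.97*i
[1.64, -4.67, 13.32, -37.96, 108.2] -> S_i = 1.64*(-2.85)^i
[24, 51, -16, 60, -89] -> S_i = Random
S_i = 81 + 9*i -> [81, 90, 99, 108, 117]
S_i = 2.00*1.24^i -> [2.0, 2.48, 3.08, 3.81, 4.73]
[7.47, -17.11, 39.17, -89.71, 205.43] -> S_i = 7.47*(-2.29)^i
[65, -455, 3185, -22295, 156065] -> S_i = 65*-7^i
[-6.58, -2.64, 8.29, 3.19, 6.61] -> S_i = Random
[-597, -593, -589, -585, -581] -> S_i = -597 + 4*i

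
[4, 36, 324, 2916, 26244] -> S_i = 4*9^i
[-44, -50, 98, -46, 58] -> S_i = Random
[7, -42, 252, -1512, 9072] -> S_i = 7*-6^i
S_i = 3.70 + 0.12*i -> [3.7, 3.82, 3.94, 4.06, 4.18]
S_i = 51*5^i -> [51, 255, 1275, 6375, 31875]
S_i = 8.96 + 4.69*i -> [8.96, 13.65, 18.34, 23.03, 27.72]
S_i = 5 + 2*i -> [5, 7, 9, 11, 13]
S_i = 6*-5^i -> [6, -30, 150, -750, 3750]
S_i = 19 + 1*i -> [19, 20, 21, 22, 23]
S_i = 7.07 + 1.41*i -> [7.07, 8.48, 9.89, 11.3, 12.71]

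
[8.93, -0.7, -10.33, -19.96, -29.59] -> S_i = 8.93 + -9.63*i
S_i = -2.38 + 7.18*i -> [-2.38, 4.8, 11.98, 19.16, 26.34]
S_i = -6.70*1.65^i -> [-6.7, -11.06, -18.24, -30.1, -49.66]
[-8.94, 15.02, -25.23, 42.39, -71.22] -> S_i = -8.94*(-1.68)^i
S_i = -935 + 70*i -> [-935, -865, -795, -725, -655]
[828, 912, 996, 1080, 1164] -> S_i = 828 + 84*i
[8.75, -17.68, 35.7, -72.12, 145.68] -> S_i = 8.75*(-2.02)^i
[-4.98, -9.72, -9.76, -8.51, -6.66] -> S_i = Random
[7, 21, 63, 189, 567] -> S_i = 7*3^i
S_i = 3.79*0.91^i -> [3.79, 3.45, 3.14, 2.86, 2.6]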